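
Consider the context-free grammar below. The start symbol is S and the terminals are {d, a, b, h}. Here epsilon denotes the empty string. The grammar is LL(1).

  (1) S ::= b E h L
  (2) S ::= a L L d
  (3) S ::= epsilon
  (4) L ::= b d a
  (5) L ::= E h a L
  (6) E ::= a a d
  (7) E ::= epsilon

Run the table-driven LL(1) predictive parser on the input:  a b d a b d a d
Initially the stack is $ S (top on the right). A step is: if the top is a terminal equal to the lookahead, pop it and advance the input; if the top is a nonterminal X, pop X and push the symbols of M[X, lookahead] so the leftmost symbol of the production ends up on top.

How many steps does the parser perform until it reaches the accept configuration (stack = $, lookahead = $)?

step 1: stack=$ S  input=a b d a b d a d $  — expand S ::= a L L d
step 2: stack=$ d L L a  input=a b d a b d a d $  — match a
step 3: stack=$ d L L  input=b d a b d a d $  — expand L ::= b d a
step 4: stack=$ d L a d b  input=b d a b d a d $  — match b
step 5: stack=$ d L a d  input=d a b d a d $  — match d
step 6: stack=$ d L a  input=a b d a d $  — match a
step 7: stack=$ d L  input=b d a d $  — expand L ::= b d a
step 8: stack=$ d a d b  input=b d a d $  — match b
step 9: stack=$ d a d  input=d a d $  — match d
step 10: stack=$ d a  input=a d $  — match a
step 11: stack=$ d  input=d $  — match d
Accept reached after 11 steps.

11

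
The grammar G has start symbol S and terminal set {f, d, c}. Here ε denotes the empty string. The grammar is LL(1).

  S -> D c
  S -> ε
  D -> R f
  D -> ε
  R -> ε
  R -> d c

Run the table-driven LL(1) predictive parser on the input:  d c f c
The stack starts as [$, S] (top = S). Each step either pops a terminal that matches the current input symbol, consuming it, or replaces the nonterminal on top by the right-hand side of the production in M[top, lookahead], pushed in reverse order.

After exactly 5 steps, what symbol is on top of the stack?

step 1: stack=$ S  input=d c f c $  — expand S -> D c
step 2: stack=$ c D  input=d c f c $  — expand D -> R f
step 3: stack=$ c f R  input=d c f c $  — expand R -> d c
step 4: stack=$ c f c d  input=d c f c $  — match d
step 5: stack=$ c f c  input=c f c $  — match c
Stack after step 5: $ c f (top = f).

f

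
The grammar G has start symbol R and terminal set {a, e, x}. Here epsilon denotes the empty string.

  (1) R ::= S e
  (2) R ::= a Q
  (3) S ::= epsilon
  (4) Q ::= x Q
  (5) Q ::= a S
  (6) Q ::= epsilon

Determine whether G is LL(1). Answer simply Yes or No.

Yes

FIRST(R) = {a, e}
FIRST(S) = {epsilon}
FIRST(Q) = {epsilon, a, x}
FOLLOW(R) = {$}
FOLLOW(S) = {$, e}
FOLLOW(Q) = {$}
Each cell of M receives at most one production.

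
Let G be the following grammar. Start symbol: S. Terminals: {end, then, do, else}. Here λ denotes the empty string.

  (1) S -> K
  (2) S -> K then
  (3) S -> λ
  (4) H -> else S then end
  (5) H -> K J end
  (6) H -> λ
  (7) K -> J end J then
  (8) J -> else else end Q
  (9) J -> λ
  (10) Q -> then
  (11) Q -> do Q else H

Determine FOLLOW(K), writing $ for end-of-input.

{$, else, end, then}

FIRST(J) = {λ, else}
FIRST(Q) = {do, then}
FIRST(K) = {else, end}  (via J end J then)
FIRST(S) = {λ, else, end}  (via K, K then)
FIRST(H) = {λ, else, end}  (via K J end)
FOLLOW(S) includes $ since S is the start symbol.
FOLLOW(S): in H->else S then end, S is followed by then end with FIRST {then}. Thus FOLLOW(S) = {$, then}.
FOLLOW(K): in S->K, the suffix after K is empty, so FOLLOW(K) ⊇ FOLLOW(S) = {$, then}; in S->K then, K is followed by then with FIRST {then}; in H->K J end, K is followed by J end with FIRST {else, end}. Thus FOLLOW(K) = {$, else, end, then}.
FOLLOW(J): in H->K J end, J is followed by end with FIRST {end}; in K->J end J then (occurrence 1), J is followed by end J then with FIRST {end}; in K->J end J then (occurrence 2), J is followed by then with FIRST {then}. Thus FOLLOW(J) = {end, then}.
FOLLOW(Q): in J->else else end Q, the suffix after Q is empty, so FOLLOW(Q) ⊇ FOLLOW(J) = {end, then}; in Q->do Q else H, Q is followed by else H with FIRST {else}. Thus FOLLOW(Q) = {else, end, then}.
FOLLOW(H): in Q->do Q else H, the suffix after H is empty, so FOLLOW(H) ⊇ FOLLOW(Q) = {else, end, then}. Thus FOLLOW(H) = {else, end, then}.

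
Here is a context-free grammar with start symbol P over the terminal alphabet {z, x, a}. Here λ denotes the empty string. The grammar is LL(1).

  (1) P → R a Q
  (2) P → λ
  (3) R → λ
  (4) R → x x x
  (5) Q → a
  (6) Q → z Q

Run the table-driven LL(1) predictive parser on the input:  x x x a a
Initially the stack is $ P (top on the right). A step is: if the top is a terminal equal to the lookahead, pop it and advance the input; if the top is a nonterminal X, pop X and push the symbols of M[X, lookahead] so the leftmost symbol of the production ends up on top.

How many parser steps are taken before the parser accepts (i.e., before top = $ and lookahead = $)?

step 1: stack=$ P  input=x x x a a $  — expand P → R a Q
step 2: stack=$ Q a R  input=x x x a a $  — expand R → x x x
step 3: stack=$ Q a x x x  input=x x x a a $  — match x
step 4: stack=$ Q a x x  input=x x a a $  — match x
step 5: stack=$ Q a x  input=x a a $  — match x
step 6: stack=$ Q a  input=a a $  — match a
step 7: stack=$ Q  input=a $  — expand Q → a
step 8: stack=$ a  input=a $  — match a
Accept reached after 8 steps.

8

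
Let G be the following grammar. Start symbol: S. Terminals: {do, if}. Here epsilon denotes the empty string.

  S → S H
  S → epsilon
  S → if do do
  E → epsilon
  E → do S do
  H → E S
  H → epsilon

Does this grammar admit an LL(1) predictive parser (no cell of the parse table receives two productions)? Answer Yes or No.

FIRST(S) = {epsilon, do, if}
FIRST(E) = {epsilon, do}
FIRST(H) = {epsilon, do, if}
FOLLOW(S) = {$, do, if}
FOLLOW(E) = {$, do, if}
FOLLOW(H) = {$, do, if}
Cell M[E, do] receives both E → epsilon and E → do S do — the grammar is not LL(1).

No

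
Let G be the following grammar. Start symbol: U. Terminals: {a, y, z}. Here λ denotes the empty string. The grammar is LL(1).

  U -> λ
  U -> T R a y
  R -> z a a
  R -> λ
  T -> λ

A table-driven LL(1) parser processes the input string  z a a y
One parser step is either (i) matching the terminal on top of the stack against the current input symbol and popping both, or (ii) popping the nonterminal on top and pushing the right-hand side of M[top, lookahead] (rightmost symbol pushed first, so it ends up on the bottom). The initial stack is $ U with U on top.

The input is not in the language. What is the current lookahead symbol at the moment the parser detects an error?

     Stack        Input      Action
  1  $ U          z a a y $  expand U -> T R a y
  2  $ y a R T    z a a y $  expand T -> λ
  3  $ y a R      z a a y $  expand R -> z a a
  4  $ y a a a z  z a a y $  match z
  5  $ y a a a    a a y $    match a
  6  $ y a a      a y $      match a
  7  $ y a        y $        error: top is terminal a but lookahead is y

y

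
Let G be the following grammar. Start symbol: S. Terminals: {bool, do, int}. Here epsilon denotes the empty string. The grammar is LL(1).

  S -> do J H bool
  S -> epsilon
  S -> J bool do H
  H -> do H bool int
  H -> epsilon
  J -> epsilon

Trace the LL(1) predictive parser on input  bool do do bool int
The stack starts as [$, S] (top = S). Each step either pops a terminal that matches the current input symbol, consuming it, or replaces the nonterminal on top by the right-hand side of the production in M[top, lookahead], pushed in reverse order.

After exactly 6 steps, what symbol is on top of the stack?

step 1: stack=$ S  input=bool do do bool int $  — expand S -> J bool do H
step 2: stack=$ H do bool J  input=bool do do bool int $  — expand J -> epsilon
step 3: stack=$ H do bool  input=bool do do bool int $  — match bool
step 4: stack=$ H do  input=do do bool int $  — match do
step 5: stack=$ H  input=do bool int $  — expand H -> do H bool int
step 6: stack=$ int bool H do  input=do bool int $  — match do
Stack after step 6: $ int bool H (top = H).

H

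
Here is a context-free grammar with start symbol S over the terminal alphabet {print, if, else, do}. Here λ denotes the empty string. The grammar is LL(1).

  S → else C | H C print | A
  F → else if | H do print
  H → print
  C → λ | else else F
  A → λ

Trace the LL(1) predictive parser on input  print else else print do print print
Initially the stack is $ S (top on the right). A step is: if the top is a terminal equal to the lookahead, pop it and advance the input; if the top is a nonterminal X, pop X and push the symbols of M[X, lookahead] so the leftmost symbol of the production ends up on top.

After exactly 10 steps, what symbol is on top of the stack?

print

step 1: stack=$ S  input=print else else print do print print $  — expand S → H C print
step 2: stack=$ print C H  input=print else else print do print print $  — expand H → print
step 3: stack=$ print C print  input=print else else print do print print $  — match print
step 4: stack=$ print C  input=else else print do print print $  — expand C → else else F
step 5: stack=$ print F else else  input=else else print do print print $  — match else
step 6: stack=$ print F else  input=else print do print print $  — match else
step 7: stack=$ print F  input=print do print print $  — expand F → H do print
step 8: stack=$ print print do H  input=print do print print $  — expand H → print
step 9: stack=$ print print do print  input=print do print print $  — match print
step 10: stack=$ print print do  input=do print print $  — match do
Stack after step 10: $ print print (top = print).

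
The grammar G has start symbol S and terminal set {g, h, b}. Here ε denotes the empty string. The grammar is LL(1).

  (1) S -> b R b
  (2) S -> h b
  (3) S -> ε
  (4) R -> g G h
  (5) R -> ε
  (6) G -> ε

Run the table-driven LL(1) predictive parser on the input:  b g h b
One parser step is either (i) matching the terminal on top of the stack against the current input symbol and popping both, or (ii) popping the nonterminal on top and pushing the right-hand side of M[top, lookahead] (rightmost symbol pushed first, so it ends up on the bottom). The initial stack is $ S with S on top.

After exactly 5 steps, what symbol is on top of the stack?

h

step 1: stack=$ S  input=b g h b $  — expand S -> b R b
step 2: stack=$ b R b  input=b g h b $  — match b
step 3: stack=$ b R  input=g h b $  — expand R -> g G h
step 4: stack=$ b h G g  input=g h b $  — match g
step 5: stack=$ b h G  input=h b $  — expand G -> ε
Stack after step 5: $ b h (top = h).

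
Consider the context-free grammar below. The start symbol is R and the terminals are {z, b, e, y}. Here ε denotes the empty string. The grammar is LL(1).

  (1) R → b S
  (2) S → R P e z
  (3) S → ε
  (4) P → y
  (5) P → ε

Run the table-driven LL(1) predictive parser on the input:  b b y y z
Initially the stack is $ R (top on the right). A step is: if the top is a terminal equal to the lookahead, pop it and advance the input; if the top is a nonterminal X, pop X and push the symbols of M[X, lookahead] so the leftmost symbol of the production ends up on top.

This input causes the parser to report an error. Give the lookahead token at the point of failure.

y

     Stack        Input        Action
  1  $ R          b b y y z $  expand R → b S
  2  $ S b        b b y y z $  match b
  3  $ S          b y y z $    expand S → R P e z
  4  $ z e P R    b y y z $    expand R → b S
  5  $ z e P S b  b y y z $    match b
  6  $ z e P S    y y z $      expand S → ε
  7  $ z e P      y y z $      expand P → y
  8  $ z e y      y y z $      match y
  9  $ z e        y z $        error: top is terminal e but lookahead is y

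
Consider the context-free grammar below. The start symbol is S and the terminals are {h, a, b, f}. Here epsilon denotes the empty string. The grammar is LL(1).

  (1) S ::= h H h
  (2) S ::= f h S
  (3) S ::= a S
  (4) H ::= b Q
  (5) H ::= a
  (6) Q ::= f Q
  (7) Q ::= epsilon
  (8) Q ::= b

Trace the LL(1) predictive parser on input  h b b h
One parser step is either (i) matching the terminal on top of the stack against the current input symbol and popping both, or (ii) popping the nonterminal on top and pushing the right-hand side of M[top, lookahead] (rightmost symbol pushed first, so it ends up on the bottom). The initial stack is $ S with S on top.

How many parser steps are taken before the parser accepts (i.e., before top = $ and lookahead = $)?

7

     Stack    Input      Action
  1  $ S      h b b h $  expand S ::= h H h
  2  $ h H h  h b b h $  match h
  3  $ h H    b b h $    expand H ::= b Q
  4  $ h Q b  b b h $    match b
  5  $ h Q    b h $      expand Q ::= b
  6  $ h b    b h $      match b
  7  $ h      h $        match h
Accept reached after 7 steps.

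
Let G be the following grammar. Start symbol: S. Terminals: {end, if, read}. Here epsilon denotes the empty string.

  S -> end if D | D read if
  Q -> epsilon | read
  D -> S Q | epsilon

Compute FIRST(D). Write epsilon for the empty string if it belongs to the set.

FIRST(Q) = {epsilon, read}
FIRST(S) = {end, read}  (via D read if)
FIRST(D) = {epsilon, end, read}  (via S Q)

{epsilon, end, read}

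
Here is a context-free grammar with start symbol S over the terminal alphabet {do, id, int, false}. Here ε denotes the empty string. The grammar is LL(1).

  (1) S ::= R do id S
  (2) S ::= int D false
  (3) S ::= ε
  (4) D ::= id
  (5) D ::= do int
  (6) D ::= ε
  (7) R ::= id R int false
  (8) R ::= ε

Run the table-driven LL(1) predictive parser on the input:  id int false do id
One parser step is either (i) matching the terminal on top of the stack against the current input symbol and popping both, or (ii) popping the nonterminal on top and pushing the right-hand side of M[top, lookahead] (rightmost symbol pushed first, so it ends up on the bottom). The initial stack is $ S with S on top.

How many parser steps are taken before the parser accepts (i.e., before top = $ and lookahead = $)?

     Stack                     Input                 Action
  1  $ S                       id int false do id $  expand S ::= R do id S
  2  $ S id do R               id int false do id $  expand R ::= id R int false
  3  $ S id do false int R id  id int false do id $  match id
  4  $ S id do false int R     int false do id $     expand R ::= ε
  5  $ S id do false int       int false do id $     match int
  6  $ S id do false           false do id $         match false
  7  $ S id do                 do id $               match do
  8  $ S id                    id $                  match id
  9  $ S                       $                     expand S ::= ε
Accept reached after 9 steps.

9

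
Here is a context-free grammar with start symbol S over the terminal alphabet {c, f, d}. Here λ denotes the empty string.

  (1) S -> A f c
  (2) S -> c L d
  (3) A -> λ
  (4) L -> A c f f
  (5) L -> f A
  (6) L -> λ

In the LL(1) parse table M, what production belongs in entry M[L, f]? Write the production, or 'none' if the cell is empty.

L -> f A

FIRST(A) = {λ}
FIRST(S) = {c, f}  (via A f c)
FIRST(L) = {λ, c, f}  (via A c f f)
FOLLOW(S) includes $ since S is the start symbol.
FOLLOW(L): in S->c L d, L is followed by d with FIRST {d}. Thus FOLLOW(L) = {d}.
For L -> A c f f: FIRST(A c f f) = {c}, so it goes in M[L, t] for t ∈ {c}.
For L -> f A: FIRST(f A) = {f}, so it goes in M[L, t] for t ∈ {f}.
For L -> λ: FIRST(λ) = {λ}, so it goes in M[L, t] for t ∈ {}; since λ ∈ FIRST, also for every t ∈ FOLLOW(L) = {d}.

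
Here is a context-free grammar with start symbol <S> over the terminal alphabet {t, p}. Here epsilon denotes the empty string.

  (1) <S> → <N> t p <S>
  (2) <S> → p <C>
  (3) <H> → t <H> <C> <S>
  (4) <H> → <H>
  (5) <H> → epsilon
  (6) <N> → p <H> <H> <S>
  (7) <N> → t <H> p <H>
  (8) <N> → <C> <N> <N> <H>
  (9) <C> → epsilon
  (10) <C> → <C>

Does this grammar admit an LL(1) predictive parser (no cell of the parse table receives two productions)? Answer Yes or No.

FIRST(<S>) = {p, t}
FIRST(<H>) = {epsilon, t}
FIRST(<N>) = {p, t}
FIRST(<C>) = {epsilon}
FOLLOW(<S>) = {$, p, t}
FOLLOW(<H>) = {p, t}
FOLLOW(<N>) = {p, t}
FOLLOW(<C>) = {$, p, t}
Cell M[<C>, $] receives both <C> → epsilon and <C> → <C> — the grammar is not LL(1).

No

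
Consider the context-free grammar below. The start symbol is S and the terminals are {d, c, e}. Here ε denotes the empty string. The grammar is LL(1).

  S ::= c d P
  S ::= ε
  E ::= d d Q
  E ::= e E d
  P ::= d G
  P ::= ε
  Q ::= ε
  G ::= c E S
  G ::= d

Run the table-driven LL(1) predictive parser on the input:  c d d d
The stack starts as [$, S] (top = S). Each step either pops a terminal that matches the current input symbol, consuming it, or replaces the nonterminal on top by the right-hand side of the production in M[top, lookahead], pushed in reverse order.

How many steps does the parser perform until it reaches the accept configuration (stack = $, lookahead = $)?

7

     Stack    Input      Action
  1  $ S      c d d d $  expand S ::= c d P
  2  $ P d c  c d d d $  match c
  3  $ P d    d d d $    match d
  4  $ P      d d $      expand P ::= d G
  5  $ G d    d d $      match d
  6  $ G      d $        expand G ::= d
  7  $ d      d $        match d
Accept reached after 7 steps.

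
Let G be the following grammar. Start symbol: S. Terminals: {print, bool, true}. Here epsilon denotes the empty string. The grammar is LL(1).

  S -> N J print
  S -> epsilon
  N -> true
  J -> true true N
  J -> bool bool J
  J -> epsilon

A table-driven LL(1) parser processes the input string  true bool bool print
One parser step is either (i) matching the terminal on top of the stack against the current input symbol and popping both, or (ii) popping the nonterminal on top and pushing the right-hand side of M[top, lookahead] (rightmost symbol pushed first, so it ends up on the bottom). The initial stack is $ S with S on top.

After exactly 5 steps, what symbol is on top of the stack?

step 1: stack=$ S  input=true bool bool print $  — expand S -> N J print
step 2: stack=$ print J N  input=true bool bool print $  — expand N -> true
step 3: stack=$ print J true  input=true bool bool print $  — match true
step 4: stack=$ print J  input=bool bool print $  — expand J -> bool bool J
step 5: stack=$ print J bool bool  input=bool bool print $  — match bool
Stack after step 5: $ print J bool (top = bool).

bool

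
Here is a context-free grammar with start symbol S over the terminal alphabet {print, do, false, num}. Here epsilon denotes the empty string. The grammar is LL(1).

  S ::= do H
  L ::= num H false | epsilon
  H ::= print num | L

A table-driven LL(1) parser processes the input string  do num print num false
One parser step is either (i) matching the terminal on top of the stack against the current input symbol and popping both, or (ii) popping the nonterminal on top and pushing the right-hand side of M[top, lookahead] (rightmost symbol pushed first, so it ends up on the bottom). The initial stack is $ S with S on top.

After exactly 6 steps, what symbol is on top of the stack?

print

step 1: stack=$ S  input=do num print num false $  — expand S ::= do H
step 2: stack=$ H do  input=do num print num false $  — match do
step 3: stack=$ H  input=num print num false $  — expand H ::= L
step 4: stack=$ L  input=num print num false $  — expand L ::= num H false
step 5: stack=$ false H num  input=num print num false $  — match num
step 6: stack=$ false H  input=print num false $  — expand H ::= print num
Stack after step 6: $ false num print (top = print).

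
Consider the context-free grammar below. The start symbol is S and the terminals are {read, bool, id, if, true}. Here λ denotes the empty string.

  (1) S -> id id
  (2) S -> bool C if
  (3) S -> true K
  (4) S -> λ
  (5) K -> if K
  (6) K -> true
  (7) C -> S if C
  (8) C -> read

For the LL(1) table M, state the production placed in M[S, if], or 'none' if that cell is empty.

S -> λ

FIRST(S): from S->id id we get {id}; from S->bool C if we get {bool}; from S->true K we get {true}; from S->λ we get {λ}. So FIRST(S) = {λ, bool, id, true}.
FIRST(K): from K->if K we get {if}; from K->true we get {true}. So FIRST(K) = {if, true}.
FIRST(C): from C->S if C we get {bool, id, if, true}; from C->read we get {read}. So FIRST(C) = {bool, id, if, read, true}.
FOLLOW(S) includes $ since S is the start symbol.
FOLLOW(S): in C->S if C, S is followed by if C with FIRST {if}. Thus FOLLOW(S) = {$, if}.
For S -> id id: FIRST(id id) = {id}, so it goes in M[S, t] for t ∈ {id}.
For S -> bool C if: FIRST(bool C if) = {bool}, so it goes in M[S, t] for t ∈ {bool}.
For S -> true K: FIRST(true K) = {true}, so it goes in M[S, t] for t ∈ {true}.
For S -> λ: FIRST(λ) = {λ}, so it goes in M[S, t] for t ∈ {}; since λ ∈ FIRST, also for every t ∈ FOLLOW(S) = {$, if}.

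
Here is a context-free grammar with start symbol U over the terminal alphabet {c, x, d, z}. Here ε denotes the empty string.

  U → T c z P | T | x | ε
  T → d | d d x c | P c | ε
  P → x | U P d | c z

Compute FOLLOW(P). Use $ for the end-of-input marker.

{$, c, d, x}

FIRST(U): from U→T c z P we get {c, d, x}; from U→T we get {ε, c, d, x}; from U→x we get {x}; from U→ε we get {ε}. So FIRST(U) = {ε, c, d, x}.
FIRST(P): from P→x we get {x}; from P→U P d we get {c, d, x}; from P→c z we get {c}. So FIRST(P) = {c, d, x}.
FIRST(T): from T→d we get {d}; from T→d d x c we get {d}; from T→P c we get {c, d, x}; from T→ε we get {ε}. So FIRST(T) = {ε, c, d, x}.
FOLLOW(U) includes $ since U is the start symbol.
FOLLOW(U): in P→U P d, U is followed by P d with FIRST {c, d, x}. Thus FOLLOW(U) = {$, c, d, x}.
FOLLOW(T): in U→T c z P, T is followed by c z P with FIRST {c}; in U→T, the suffix after T is empty, so FOLLOW(T) ⊇ FOLLOW(U) = {$, c, d, x}. Thus FOLLOW(T) = {$, c, d, x}.
FOLLOW(P): in U→T c z P, the suffix after P is empty, so FOLLOW(P) ⊇ FOLLOW(U) = {$, c, d, x}; in T→P c, P is followed by c with FIRST {c}; in P→U P d, P is followed by d with FIRST {d}. Thus FOLLOW(P) = {$, c, d, x}.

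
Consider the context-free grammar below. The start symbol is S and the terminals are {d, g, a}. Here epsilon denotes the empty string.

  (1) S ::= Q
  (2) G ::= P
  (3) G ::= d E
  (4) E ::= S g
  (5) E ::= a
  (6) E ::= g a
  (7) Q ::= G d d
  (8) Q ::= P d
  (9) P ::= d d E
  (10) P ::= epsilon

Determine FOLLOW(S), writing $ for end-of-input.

{$, g}

FIRST(P): from P::=d d E we get {d}; from P::=epsilon we get {epsilon}. So FIRST(P) = {epsilon, d}.
FIRST(G): from G::=P we get {epsilon, d}; from G::=d E we get {d}. So FIRST(G) = {epsilon, d}.
FIRST(Q): from Q::=G d d we get {d}; from Q::=P d we get {d}. So FIRST(Q) = {d}.
FIRST(S): from S::=Q we get {d}. So FIRST(S) = {d}.
FIRST(E): from E::=S g we get {d}; from E::=a we get {a}; from E::=g a we get {g}. So FIRST(E) = {a, d, g}.
FOLLOW(S) includes $ since S is the start symbol.
FOLLOW(S): in E::=S g, S is followed by g with FIRST {g}. Thus FOLLOW(S) = {$, g}.
FOLLOW(G): in Q::=G d d, G is followed by d d with FIRST {d}. Thus FOLLOW(G) = {d}.
FOLLOW(Q): in S::=Q, the suffix after Q is empty, so FOLLOW(Q) ⊇ FOLLOW(S) = {$, g}. Thus FOLLOW(Q) = {$, g}.
FOLLOW(P): in G::=P, the suffix after P is empty, so FOLLOW(P) ⊇ FOLLOW(G) = {d}; in Q::=P d, P is followed by d with FIRST {d}. Thus FOLLOW(P) = {d}.
FOLLOW(E): in G::=d E, the suffix after E is empty, so FOLLOW(E) ⊇ FOLLOW(G) = {d}; in P::=d d E, the suffix after E is empty, so FOLLOW(E) ⊇ FOLLOW(P) = {d}. Thus FOLLOW(E) = {d}.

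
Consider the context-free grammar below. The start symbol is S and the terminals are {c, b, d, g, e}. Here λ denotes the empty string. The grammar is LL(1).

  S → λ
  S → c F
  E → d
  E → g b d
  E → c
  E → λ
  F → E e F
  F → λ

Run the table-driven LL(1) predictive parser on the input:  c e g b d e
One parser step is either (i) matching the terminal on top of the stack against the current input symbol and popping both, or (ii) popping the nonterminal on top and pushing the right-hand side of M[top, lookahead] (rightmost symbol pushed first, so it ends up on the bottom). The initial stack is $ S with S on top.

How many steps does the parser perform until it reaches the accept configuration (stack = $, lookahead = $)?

      Stack        Input          Action
   1  $ S          c e g b d e $  expand S → c F
   2  $ F c        c e g b d e $  match c
   3  $ F          e g b d e $    expand F → E e F
   4  $ F e E      e g b d e $    expand E → λ
   5  $ F e        e g b d e $    match e
   6  $ F          g b d e $      expand F → E e F
   7  $ F e E      g b d e $      expand E → g b d
   8  $ F e d b g  g b d e $      match g
   9  $ F e d b    b d e $        match b
  10  $ F e d      d e $          match d
  11  $ F e        e $            match e
  12  $ F          $              expand F → λ
Accept reached after 12 steps.

12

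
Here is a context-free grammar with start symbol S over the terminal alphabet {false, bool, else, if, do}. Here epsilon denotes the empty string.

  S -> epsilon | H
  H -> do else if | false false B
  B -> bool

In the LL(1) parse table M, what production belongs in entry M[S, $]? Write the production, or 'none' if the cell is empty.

S -> epsilon

FIRST(H): from H->do else if we get {do}; from H->false false B we get {false}. So FIRST(H) = {do, false}.
FIRST(B): from B->bool we get {bool}. So FIRST(B) = {bool}.
FIRST(S): from S->epsilon we get {epsilon}; from S->H we get {do, false}. So FIRST(S) = {epsilon, do, false}.
FOLLOW(S) includes $ since S is the start symbol.
FOLLOW(S): S appears on no right-hand side. Thus FOLLOW(S) = {$}.
For S -> epsilon: FIRST(epsilon) = {epsilon}, so it goes in M[S, t] for t ∈ {}; since epsilon ∈ FIRST, also for every t ∈ FOLLOW(S) = {$}.
For S -> H: FIRST(H) = {do, false}, so it goes in M[S, t] for t ∈ {do, false}.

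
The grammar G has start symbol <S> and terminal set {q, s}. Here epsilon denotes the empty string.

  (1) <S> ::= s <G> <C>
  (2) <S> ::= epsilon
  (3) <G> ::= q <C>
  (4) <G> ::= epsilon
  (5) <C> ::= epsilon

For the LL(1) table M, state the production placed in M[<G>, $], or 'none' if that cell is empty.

<G> ::= epsilon

FIRST(<S>): from <S>::=s <G> <C> we get {s}; from <S>::=epsilon we get {epsilon}. So FIRST(<S>) = {epsilon, s}.
FIRST(<G>): from <G>::=q <C> we get {q}; from <G>::=epsilon we get {epsilon}. So FIRST(<G>) = {epsilon, q}.
FIRST(<C>): from <C>::=epsilon we get {epsilon}. So FIRST(<C>) = {epsilon}.
FOLLOW(<S>) includes $ since <S> is the start symbol.
FOLLOW(<S>): <S> appears on no right-hand side. Thus FOLLOW(<S>) = {$}.
FOLLOW(<G>): in <S>::=s <G> <C>, <G> is followed by <C> with FIRST {epsilon}; in <S>::=s <G> <C>, the suffix after <G> is nullable, so FOLLOW(<G>) ⊇ FOLLOW(<S>) = {$}. Thus FOLLOW(<G>) = {$}.
For <G> ::= q <C>: FIRST(q <C>) = {q}, so it goes in M[<G>, t] for t ∈ {q}.
For <G> ::= epsilon: FIRST(epsilon) = {epsilon}, so it goes in M[<G>, t] for t ∈ {}; since epsilon ∈ FIRST, also for every t ∈ FOLLOW(<G>) = {$}.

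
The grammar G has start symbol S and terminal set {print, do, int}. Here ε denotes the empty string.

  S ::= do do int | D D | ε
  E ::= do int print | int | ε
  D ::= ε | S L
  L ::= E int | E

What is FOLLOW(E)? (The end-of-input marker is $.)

{$, do, int}

FIRST(E): from E::=do int print we get {do}; from E::=int we get {int}; from E::=ε we get {ε}. So FIRST(E) = {ε, do, int}.
FIRST(L): from L::=E int we get {do, int}; from L::=E we get {ε, do, int}. So FIRST(L) = {ε, do, int}.
FIRST(S): from S::=do do int we get {do}; from S::=D D we get {ε, do, int}; from S::=ε we get {ε}. So FIRST(S) = {ε, do, int}.
FIRST(D): from D::=ε we get {ε}; from D::=S L we get {ε, do, int}. So FIRST(D) = {ε, do, int}.
FOLLOW(S) includes $ since S is the start symbol.
FOLLOW(S): in D::=S L, S is followed by L with FIRST {ε, do, int}; in D::=S L, the suffix after S is nullable, so FOLLOW(S) ⊇ FOLLOW(D) = {$, do, int}. Thus FOLLOW(S) = {$, do, int}.
FOLLOW(D): in S::=D D (occurrence 1), D is followed by D with FIRST {ε, do, int}; in S::=D D (occurrence 1), the suffix after D is nullable, so FOLLOW(D) ⊇ FOLLOW(S) = {$, do, int}; in S::=D D (occurrence 2), the suffix after D is empty, so FOLLOW(D) ⊇ FOLLOW(S) = {$, do, int}. Thus FOLLOW(D) = {$, do, int}.
FOLLOW(L): in D::=S L, the suffix after L is empty, so FOLLOW(L) ⊇ FOLLOW(D) = {$, do, int}. Thus FOLLOW(L) = {$, do, int}.
FOLLOW(E): in L::=E int, E is followed by int with FIRST {int}; in L::=E, the suffix after E is empty, so FOLLOW(E) ⊇ FOLLOW(L) = {$, do, int}. Thus FOLLOW(E) = {$, do, int}.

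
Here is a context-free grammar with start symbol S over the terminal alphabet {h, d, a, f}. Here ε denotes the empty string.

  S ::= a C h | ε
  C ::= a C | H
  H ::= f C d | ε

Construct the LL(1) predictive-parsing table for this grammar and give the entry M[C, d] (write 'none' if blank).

C ::= H

FIRST(S) = {ε, a}
FIRST(H) = {ε, f}
FIRST(C) = {ε, a, f}  (via H)
FOLLOW(S) includes $ since S is the start symbol.
FOLLOW(C): in S::=a C h, C is followed by h with FIRST {h}; in C::=a C, the suffix after C is empty (adds nothing new); in H::=f C d, C is followed by d with FIRST {d}. Thus FOLLOW(C) = {d, h}.
For C ::= a C: FIRST(a C) = {a}, so it goes in M[C, t] for t ∈ {a}.
For C ::= H: FIRST(H) = {ε, f}, so it goes in M[C, t] for t ∈ {f}; since ε ∈ FIRST, also for every t ∈ FOLLOW(C) = {d, h}.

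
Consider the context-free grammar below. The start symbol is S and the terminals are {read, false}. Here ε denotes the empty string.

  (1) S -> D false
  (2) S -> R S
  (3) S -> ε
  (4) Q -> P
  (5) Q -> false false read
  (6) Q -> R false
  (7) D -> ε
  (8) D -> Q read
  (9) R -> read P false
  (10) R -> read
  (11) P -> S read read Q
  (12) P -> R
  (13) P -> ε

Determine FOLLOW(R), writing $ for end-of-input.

{$, false, read}

FIRST(R): from R->read P false we get {read}; from R->read we get {read}. So FIRST(R) = {read}.
FIRST(S): from S->D false we get {false, read}; from S->R S we get {read}; from S->ε we get {ε}. So FIRST(S) = {ε, false, read}.
FIRST(P): from P->S read read Q we get {false, read}; from P->R we get {read}; from P->ε we get {ε}. So FIRST(P) = {ε, false, read}.
FIRST(Q): from Q->P we get {ε, false, read}; from Q->false false read we get {false}; from Q->R false we get {read}. So FIRST(Q) = {ε, false, read}.
FIRST(D): from D->ε we get {ε}; from D->Q read we get {false, read}. So FIRST(D) = {ε, false, read}.
FOLLOW(S) includes $ since S is the start symbol.
FOLLOW(S): in S->R S, the suffix after S is empty (adds nothing new); in P->S read read Q, S is followed by read read Q with FIRST {read}. Thus FOLLOW(S) = {$, read}.
FOLLOW(D): in S->D false, D is followed by false with FIRST {false}. Thus FOLLOW(D) = {false}.
FOLLOW(Q): in D->Q read, Q is followed by read with FIRST {read}; in P->S read read Q, the suffix after Q is empty, so FOLLOW(Q) ⊇ FOLLOW(P) = {false, read}. Thus FOLLOW(Q) = {false, read}.
FOLLOW(P): in Q->P, the suffix after P is empty, so FOLLOW(P) ⊇ FOLLOW(Q) = {false, read}; in R->read P false, P is followed by false with FIRST {false}. Thus FOLLOW(P) = {false, read}.
FOLLOW(R): in S->R S, R is followed by S with FIRST {ε, false, read}; in S->R S, the suffix after R is nullable, so FOLLOW(R) ⊇ FOLLOW(S) = {$, read}; in Q->R false, R is followed by false with FIRST {false}; in P->R, the suffix after R is empty, so FOLLOW(R) ⊇ FOLLOW(P) = {false, read}. Thus FOLLOW(R) = {$, false, read}.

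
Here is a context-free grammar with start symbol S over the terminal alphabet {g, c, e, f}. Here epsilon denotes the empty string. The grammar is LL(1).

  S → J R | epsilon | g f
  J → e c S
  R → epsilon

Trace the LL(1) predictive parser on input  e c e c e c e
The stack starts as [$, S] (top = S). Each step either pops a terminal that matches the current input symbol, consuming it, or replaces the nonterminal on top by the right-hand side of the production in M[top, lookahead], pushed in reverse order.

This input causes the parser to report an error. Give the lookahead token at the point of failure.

      Stack            Input            Action
   1  $ S              e c e c e c e $  expand S → J R
   2  $ R J            e c e c e c e $  expand J → e c S
   3  $ R S c e        e c e c e c e $  match e
   4  $ R S c          c e c e c e $    match c
   5  $ R S            e c e c e $      expand S → J R
   6  $ R R J          e c e c e $      expand J → e c S
   7  $ R R S c e      e c e c e $      match e
   8  $ R R S c        c e c e $        match c
   9  $ R R S          e c e $          expand S → J R
  10  $ R R R J        e c e $          expand J → e c S
  11  $ R R R S c e    e c e $          match e
  12  $ R R R S c      c e $            match c
  13  $ R R R S        e $              expand S → J R
  14  $ R R R R J      e $              expand J → e c S
  15  $ R R R R S c e  e $              match e
  16  $ R R R R S c    $                error: top is terminal c but lookahead is $

$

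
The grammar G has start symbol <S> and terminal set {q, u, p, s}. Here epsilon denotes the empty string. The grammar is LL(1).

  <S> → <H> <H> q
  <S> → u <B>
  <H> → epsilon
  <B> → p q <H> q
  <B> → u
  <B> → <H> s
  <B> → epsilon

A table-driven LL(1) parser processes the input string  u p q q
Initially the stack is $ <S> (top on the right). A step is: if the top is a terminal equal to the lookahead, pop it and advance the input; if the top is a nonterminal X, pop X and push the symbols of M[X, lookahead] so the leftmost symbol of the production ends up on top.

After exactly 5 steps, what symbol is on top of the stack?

step 1: stack=$ <S>  input=u p q q $  — expand <S> → u <B>
step 2: stack=$ <B> u  input=u p q q $  — match u
step 3: stack=$ <B>  input=p q q $  — expand <B> → p q <H> q
step 4: stack=$ q <H> q p  input=p q q $  — match p
step 5: stack=$ q <H> q  input=q q $  — match q
Stack after step 5: $ q <H> (top = <H>).

<H>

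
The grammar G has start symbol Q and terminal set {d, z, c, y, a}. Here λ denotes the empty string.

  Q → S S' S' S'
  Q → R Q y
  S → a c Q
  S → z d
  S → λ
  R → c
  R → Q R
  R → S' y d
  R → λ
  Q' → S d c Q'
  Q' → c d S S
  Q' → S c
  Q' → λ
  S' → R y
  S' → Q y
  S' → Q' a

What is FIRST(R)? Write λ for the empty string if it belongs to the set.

FIRST(S) = {λ, a, z}
FIRST(Q') = {λ, a, c, d, z}  (via S d c Q', S c)
FIRST(Q) = {a, c, d, y, z}  (via S S' S' S', R Q y)
FIRST(R) = {λ, a, c, d, y, z}  (via Q R, S' y d)
FIRST(S') = {a, c, d, y, z}  (via R y, Q y, Q' a)

{λ, a, c, d, y, z}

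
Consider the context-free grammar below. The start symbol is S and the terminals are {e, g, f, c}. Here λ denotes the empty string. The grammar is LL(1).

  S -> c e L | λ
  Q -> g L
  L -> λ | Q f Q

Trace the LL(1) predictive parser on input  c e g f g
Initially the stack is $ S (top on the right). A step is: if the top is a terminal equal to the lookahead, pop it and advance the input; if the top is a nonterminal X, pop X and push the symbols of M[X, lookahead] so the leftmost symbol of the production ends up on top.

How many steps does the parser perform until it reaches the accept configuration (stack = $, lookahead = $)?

11

step 1: stack=$ S  input=c e g f g $  — expand S -> c e L
step 2: stack=$ L e c  input=c e g f g $  — match c
step 3: stack=$ L e  input=e g f g $  — match e
step 4: stack=$ L  input=g f g $  — expand L -> Q f Q
step 5: stack=$ Q f Q  input=g f g $  — expand Q -> g L
step 6: stack=$ Q f L g  input=g f g $  — match g
step 7: stack=$ Q f L  input=f g $  — expand L -> λ
step 8: stack=$ Q f  input=f g $  — match f
step 9: stack=$ Q  input=g $  — expand Q -> g L
step 10: stack=$ L g  input=g $  — match g
step 11: stack=$ L  input=$  — expand L -> λ
Accept reached after 11 steps.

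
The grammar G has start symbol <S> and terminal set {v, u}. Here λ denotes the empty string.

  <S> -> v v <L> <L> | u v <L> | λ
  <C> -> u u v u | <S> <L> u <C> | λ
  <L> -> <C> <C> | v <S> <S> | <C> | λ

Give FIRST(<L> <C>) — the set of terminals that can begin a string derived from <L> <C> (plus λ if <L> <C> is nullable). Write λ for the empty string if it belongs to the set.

FIRST(<S>) = {λ, u, v}
FIRST(<C>) = {λ, u, v}  (via <S> <L> u <C>)
FIRST(<L>) = {λ, u, v}  (via <C> <C>, <C>)
FIRST(<L> <C>): take FIRST of each symbol in turn, carrying on past any symbol whose FIRST contains λ; result {λ, u, v}.

{λ, u, v}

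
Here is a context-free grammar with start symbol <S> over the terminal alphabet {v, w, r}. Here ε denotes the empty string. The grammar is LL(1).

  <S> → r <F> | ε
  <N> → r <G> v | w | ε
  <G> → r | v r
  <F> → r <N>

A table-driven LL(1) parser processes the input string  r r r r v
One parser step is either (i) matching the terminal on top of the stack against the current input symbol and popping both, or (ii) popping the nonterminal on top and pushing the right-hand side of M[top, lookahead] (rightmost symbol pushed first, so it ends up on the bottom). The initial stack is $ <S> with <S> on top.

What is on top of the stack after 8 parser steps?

     Stack      Input        Action
  1  $ <S>      r r r r v $  expand <S> → r <F>
  2  $ <F> r    r r r r v $  match r
  3  $ <F>      r r r v $    expand <F> → r <N>
  4  $ <N> r    r r r v $    match r
  5  $ <N>      r r v $      expand <N> → r <G> v
  6  $ v <G> r  r r v $      match r
  7  $ v <G>    r v $        expand <G> → r
  8  $ v r      r v $        match r
Stack after step 8: $ v (top = v).

v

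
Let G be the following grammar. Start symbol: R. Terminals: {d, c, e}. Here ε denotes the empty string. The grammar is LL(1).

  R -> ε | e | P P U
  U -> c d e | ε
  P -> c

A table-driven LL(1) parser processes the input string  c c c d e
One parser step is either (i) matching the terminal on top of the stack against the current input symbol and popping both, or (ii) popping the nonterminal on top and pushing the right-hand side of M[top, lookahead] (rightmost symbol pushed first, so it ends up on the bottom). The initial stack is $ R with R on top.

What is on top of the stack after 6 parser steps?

c

     Stack    Input        Action
  1  $ R      c c c d e $  expand R -> P P U
  2  $ U P P  c c c d e $  expand P -> c
  3  $ U P c  c c c d e $  match c
  4  $ U P    c c d e $    expand P -> c
  5  $ U c    c c d e $    match c
  6  $ U      c d e $      expand U -> c d e
Stack after step 6: $ e d c (top = c).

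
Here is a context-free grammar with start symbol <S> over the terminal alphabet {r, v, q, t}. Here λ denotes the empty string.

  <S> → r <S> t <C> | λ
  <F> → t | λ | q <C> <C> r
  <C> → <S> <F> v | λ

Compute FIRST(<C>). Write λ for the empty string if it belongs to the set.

FIRST(<S>): from <S>→r <S> t <C> we get {r}; from <S>→λ we get {λ}. So FIRST(<S>) = {λ, r}.
FIRST(<F>): from <F>→t we get {t}; from <F>→λ we get {λ}; from <F>→q <C> <C> r we get {q}. So FIRST(<F>) = {λ, q, t}.
FIRST(<C>): from <C>→<S> <F> v we get {q, r, t, v}; from <C>→λ we get {λ}. So FIRST(<C>) = {λ, q, r, t, v}.

{λ, q, r, t, v}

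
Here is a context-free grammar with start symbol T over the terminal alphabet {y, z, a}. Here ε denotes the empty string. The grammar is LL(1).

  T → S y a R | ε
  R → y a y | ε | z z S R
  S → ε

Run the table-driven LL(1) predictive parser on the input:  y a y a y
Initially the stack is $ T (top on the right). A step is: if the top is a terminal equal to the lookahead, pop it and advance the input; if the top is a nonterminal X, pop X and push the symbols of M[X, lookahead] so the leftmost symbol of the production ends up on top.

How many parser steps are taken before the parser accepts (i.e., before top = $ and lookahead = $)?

8

     Stack      Input        Action
  1  $ T        y a y a y $  expand T → S y a R
  2  $ R a y S  y a y a y $  expand S → ε
  3  $ R a y    y a y a y $  match y
  4  $ R a      a y a y $    match a
  5  $ R        y a y $      expand R → y a y
  6  $ y a y    y a y $      match y
  7  $ y a      a y $        match a
  8  $ y        y $          match y
Accept reached after 8 steps.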